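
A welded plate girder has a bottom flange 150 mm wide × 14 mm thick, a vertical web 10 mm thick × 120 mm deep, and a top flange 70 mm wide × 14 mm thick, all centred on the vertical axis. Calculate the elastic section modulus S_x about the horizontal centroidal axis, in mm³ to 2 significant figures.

S_x ≈ 1.5 × 10⁵ mm³

Break the section into simple shapes (no overlaps), measuring from the bottom-left corner of the bounding box.
Bottom plate: 150 × 14, A = 2 100 mm², y = 7 mm, Ī = 34 300 mm⁴.
Web plate: 10 × 120, A = 1 200 mm², y = 74 mm, Ī = 1 440 000 mm⁴.
Top plate: 70 × 14, A = 980 mm², y = 141 mm, Ī = 16 007 mm⁴.
Centroid: ȳ = ΣA·y / ΣA = 56.47 mm.
Transfer each piece to the horizontal centroidal axis using Ī + A·d² with d = y − 56.47:
  bottom plate: d = -49.47 mm → contributes +5 173 027 mm⁴
  web plate: d = 17.53 mm → contributes +1 808 875 mm⁴
  top plate: d = 84.53 mm → contributes +7 018 870 mm⁴
Total I = 14 000 772 mm⁴.
Extreme fibre distance c = 91.53 mm; S = I/c = 152 959 mm³.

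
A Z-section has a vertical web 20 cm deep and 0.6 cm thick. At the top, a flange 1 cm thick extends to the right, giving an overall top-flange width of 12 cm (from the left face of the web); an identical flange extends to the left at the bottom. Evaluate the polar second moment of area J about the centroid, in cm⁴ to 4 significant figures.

J ≈ 3528 cm⁴

Split into non-overlapping primitives; take the origin at the lower-left of the bounding box.
Web: 0.6 × 20, A = 12 cm², y = 10 cm, Ī = 400 cm⁴.
Top flange (beyond web): 11.4 × 1, A = 11.4 cm², y = 19.5 cm, Ī = 0.95 cm⁴.
Bottom flange (beyond web): 11.4 × 1, A = 11.4 cm², y = 0.5 cm, Ī = 0.95 cm⁴.
Centroid: ȳ = ΣA·y / ΣA = 10 cm.
Transfer each piece to the centroidal x-axis using Ī + A·d² with d = y − 10:
  web: d = 0 cm → contributes +400 cm⁴
  top flange (beyond web): d = 9.5 cm → contributes +1029.8 cm⁴
  bottom flange (beyond web): d = -9.5 cm → contributes +1029.8 cm⁴
Total I = 2459.6 cm⁴.
For the y-axis: x̄ = 11.7 cm.
Repeating about the centroidal y-axis gives I_y = 1068.08 cm⁴.
Polar second moment: J = I_x + I_y = 3527.68 cm⁴.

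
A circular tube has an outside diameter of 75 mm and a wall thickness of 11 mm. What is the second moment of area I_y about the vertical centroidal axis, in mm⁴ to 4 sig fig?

Treat the section as a set of non-overlapping primitives; coordinates are from the bounding-box lower-left.
Outer circle: ⌀75, A = 4417.86 mm², x = 37.5 mm, Ī = 1 553 156 mm⁴.
Bore (subtracted): ⌀53, A = 2206.18 mm², x = 37.5 mm, Ī = 387 323 mm⁴.
By symmetry the centroid is at mid-width, x̄ = 37.5 mm.
All pieces are centred on the vertical centroidal axis, so I = ΣĪ (holes subtracted) = 1 165 832 mm⁴.

I_y ≈ 1.166 × 10⁶ mm⁴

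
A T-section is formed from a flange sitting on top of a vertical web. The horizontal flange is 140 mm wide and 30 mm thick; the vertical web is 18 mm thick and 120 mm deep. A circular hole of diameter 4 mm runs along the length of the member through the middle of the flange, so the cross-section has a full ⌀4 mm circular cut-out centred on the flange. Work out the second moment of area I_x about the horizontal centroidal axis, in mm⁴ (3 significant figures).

Treat the section as a set of non-overlapping primitives; coordinates are from the bounding-box lower-left.
Flange: 140 × 30, A = 4 200 mm², y = 135 mm, Ī = 315 000 mm⁴.
Web: 18 × 120, A = 2 160 mm², y = 60 mm, Ī = 2 592 000 mm⁴.
Hole (subtracted): ⌀4, A = 12.566 mm², y = 135 mm, Ī = 12.566 mm⁴.
Centroid: ȳ = ΣA·y / ΣA = 109.48 mm.
Transfer each piece to the horizontal centroidal axis using Ī + A·d² with d = y − 109.48:
  flange: d = 25.522 mm → contributes +3 050 791 mm⁴
  web: d = -49.478 mm → contributes +7 879 810 mm⁴
  hole: d = 25.522 mm → contributes −8 198 mm⁴
Total I = 10 922 403 mm⁴.

I_x ≈ 1.09 × 10⁷ mm⁴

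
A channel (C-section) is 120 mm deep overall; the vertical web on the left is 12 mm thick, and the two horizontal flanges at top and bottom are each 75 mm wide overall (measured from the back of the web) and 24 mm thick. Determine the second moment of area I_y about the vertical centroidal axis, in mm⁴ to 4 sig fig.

Decompose the section into non-overlapping parts with the origin at the bottom-left of its bounding rectangle.
Web: 12 × 120, A = 1 440 mm², x = 6 mm, Ī = 17 280 mm⁴.
Top flange (beyond web): 63 × 24, A = 1 512 mm², x = 43.5 mm, Ī = 500 094 mm⁴.
Bottom flange (beyond web): 63 × 24, A = 1 512 mm², x = 43.5 mm, Ī = 500 094 mm⁴.
Centroid: x̄ = ΣA·x / ΣA = 31.4032 mm.
Transfer each piece to the vertical centroidal axis using Ī + A·d² with d = x − 31.4032:
  web: d = -25.4032 mm → contributes +946 546 mm⁴
  top flange (beyond web): d = 12.0968 mm → contributes +721 348 mm⁴
  bottom flange (beyond web): d = 12.0968 mm → contributes +721 348 mm⁴
Total I = 2 389 242 mm⁴.

I_y ≈ 2.389 × 10⁶ mm⁴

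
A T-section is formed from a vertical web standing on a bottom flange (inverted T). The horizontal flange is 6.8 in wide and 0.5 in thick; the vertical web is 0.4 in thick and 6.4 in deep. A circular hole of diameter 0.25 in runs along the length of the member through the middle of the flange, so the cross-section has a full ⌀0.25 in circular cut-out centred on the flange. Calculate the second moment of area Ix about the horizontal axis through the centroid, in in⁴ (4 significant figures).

Split into non-overlapping primitives; take the origin at the lower-left of the bounding box.
Flange: 6.8 × 0.5, A = 3.4 in², y = 0.25 in, Ī = 0.0708333 in⁴.
Web: 0.4 × 6.4, A = 2.56 in², y = 3.7 in, Ī = 8.73813 in⁴.
Hole (subtracted): ⌀0.25, A = 0.0490874 in², y = 0.25 in, Ī = 0.000191748 in⁴.
Centroid: ȳ = ΣA·y / ΣA = 1.74419 in.
Transfer each piece to the horizontal axis through the centroid using Ī + A·d² with d = y − 1.74419:
  flange: d = -1.49419 in → contributes +7.66164 in⁴
  web: d = 1.95581 in → contributes +18.5307 in⁴
  hole: d = -1.49419 in → contributes −0.109784 in⁴
Total I = 26.0825 in⁴.

Ix ≈ 26.08 in⁴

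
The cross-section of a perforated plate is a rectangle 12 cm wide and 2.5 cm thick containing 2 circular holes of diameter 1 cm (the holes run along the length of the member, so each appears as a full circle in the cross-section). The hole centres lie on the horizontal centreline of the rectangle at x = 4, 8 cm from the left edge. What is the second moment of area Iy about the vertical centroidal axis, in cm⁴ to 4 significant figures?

Decompose the section into non-overlapping parts with the origin at the bottom-left of its bounding rectangle.
Plate: 12 × 2.5, A = 30 cm², x = 6 cm, Ī = 360 cm⁴.
Hole 1 (subtracted): ⌀1, A = 0.785398 cm², x = 4 cm, Ī = 0.0490874 cm⁴.
Hole 2 (subtracted): ⌀1, A = 0.785398 cm², x = 8 cm, Ī = 0.0490874 cm⁴.
By symmetry the centroid is at mid-width, x̄ = 6 cm.
Transfer each piece to the vertical centroidal axis using Ī + A·d² with d = x − 6:
  plate: d = 0 cm → contributes +360 cm⁴
  hole 1: d = -2 cm → contributes −3.19068 cm⁴
  hole 2: d = 2 cm → contributes −3.19068 cm⁴
Total I = 353.619 cm⁴.

Iy ≈ 353.6 cm⁴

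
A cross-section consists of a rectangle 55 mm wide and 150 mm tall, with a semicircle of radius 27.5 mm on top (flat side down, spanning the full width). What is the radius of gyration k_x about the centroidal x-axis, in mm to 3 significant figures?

k_x ≈ 49.7 mm

Split into non-overlapping primitives; take the origin at the lower-left of the bounding box.
Rectangular body: 55 × 150, A = 8 250 mm², y = 75 mm, Ī = 15 468 750 mm⁴.
Semicircular cap: semicircle r = 27.5, A = 1187.9 mm², y = 161.67 mm, Ī = 62 772 mm⁴.
Centroid: ȳ = ΣA·y / ΣA = 85.909 mm.
Transfer each piece to the centroidal x-axis using Ī + A·d² with d = y − 85.909:
  rectangular body: d = -10.909 mm → contributes +16 450 551 mm⁴
  semicircular cap: d = 75.762 mm → contributes +6 881 326 mm⁴
Total I = 23 331 877 mm⁴.
Radius of gyration: k = √(I/A) = √(23 331 877 / 9437.9) = 49.721 mm.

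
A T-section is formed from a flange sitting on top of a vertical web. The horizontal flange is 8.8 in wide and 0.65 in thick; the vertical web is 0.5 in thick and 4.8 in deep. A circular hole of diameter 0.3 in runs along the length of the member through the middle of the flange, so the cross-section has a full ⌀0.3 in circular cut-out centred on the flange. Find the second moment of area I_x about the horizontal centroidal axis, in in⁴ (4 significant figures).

Decompose the section into non-overlapping parts with the origin at the bottom-left of its bounding rectangle.
Flange: 8.8 × 0.65, A = 5.72 in², y = 5.125 in, Ī = 0.201392 in⁴.
Web: 0.5 × 4.8, A = 2.4 in², y = 2.4 in, Ī = 4.608 in⁴.
Hole (subtracted): ⌀0.3, A = 0.0706858 in², y = 5.125 in, Ī = 0.000397608 in⁴.
Centroid: ȳ = ΣA·y / ΣA = 4.31251 in.
Transfer each piece to the horizontal centroidal axis using Ī + A·d² with d = y − 4.31251:
  flange: d = 0.812492 in → contributes +3.97741 in⁴
  web: d = -1.91251 in → contributes +13.3865 in⁴
  hole: d = 0.812492 in → contributes −0.0470603 in⁴
Total I = 17.3168 in⁴.

I_x ≈ 17.32 in⁴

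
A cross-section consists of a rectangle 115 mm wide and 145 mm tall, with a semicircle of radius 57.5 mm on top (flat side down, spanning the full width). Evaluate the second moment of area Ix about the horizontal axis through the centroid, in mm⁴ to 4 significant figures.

Break the section into simple shapes (no overlaps), measuring from the bottom-left corner of the bounding box.
Rectangular body: 115 × 145, A = 16 675 mm², y = 72.5 mm, Ī = 29 215 990 mm⁴.
Semicircular cap: semicircle r = 57.5, A = 5193.45 mm², y = 169.404 mm, Ī = 1 199 785 mm⁴.
Centroid: ȳ = ΣA·y / ΣA = 95.5133 mm.
Transfer each piece to the horizontal axis through the centroid using Ī + A·d² with d = y − 95.5133:
  rectangular body: d = -23.0133 mm → contributes +38 047 244 mm⁴
  semicircular cap: d = 73.8905 mm → contributes +29 554 982 mm⁴
Total I = 67 602 226 mm⁴.

Ix ≈ 6.760 × 10⁷ mm⁴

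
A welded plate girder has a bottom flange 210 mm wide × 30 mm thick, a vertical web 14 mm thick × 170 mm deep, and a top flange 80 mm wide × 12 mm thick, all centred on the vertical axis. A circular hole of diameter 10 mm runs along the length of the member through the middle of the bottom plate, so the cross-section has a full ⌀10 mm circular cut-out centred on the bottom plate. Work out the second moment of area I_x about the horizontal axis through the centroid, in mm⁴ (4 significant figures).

I_x ≈ 4.647 × 10⁷ mm⁴

Break the section into simple shapes (no overlaps), measuring from the bottom-left corner of the bounding box.
Bottom plate: 210 × 30, A = 6 300 mm², y = 15 mm, Ī = 472 500 mm⁴.
Web plate: 14 × 170, A = 2 380 mm², y = 115 mm, Ī = 5 731 833 mm⁴.
Top plate: 80 × 12, A = 960 mm², y = 206 mm, Ī = 11 520 mm⁴.
Hole (subtracted): ⌀10, A = 78.5398 mm², y = 15 mm, Ī = 490.874 mm⁴.
Centroid: ȳ = ΣA·y / ΣA = 59.0686 mm.
Transfer each piece to the horizontal axis through the centroid using Ī + A·d² with d = y − 59.0686:
  bottom plate: d = -44.0686 mm → contributes +12 707 352 mm⁴
  web plate: d = 55.9314 mm → contributes +13 177 243 mm⁴
  top plate: d = 146.931 mm → contributes +20 736 808 mm⁴
  hole: d = -44.0686 mm → contributes −153 018 mm⁴
Total I = 46 468 384 mm⁴.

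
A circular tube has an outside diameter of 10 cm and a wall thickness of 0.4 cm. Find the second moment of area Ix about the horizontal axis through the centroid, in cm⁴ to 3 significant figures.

Break the section into simple shapes (no overlaps), measuring from the bottom-left corner of the bounding box.
Outer circle: ⌀10, A = 78.54 cm², y = 5 cm, Ī = 490.87 cm⁴.
Bore (subtracted): ⌀9.2, A = 66.476 cm², y = 5 cm, Ī = 351.66 cm⁴.
By symmetry the centroid is at mid-height, ȳ = 5 cm.
All pieces are centred on the horizontal axis through the centroid, so I = ΣĪ (holes subtracted) = 139.22 cm⁴.

Ix ≈ 139 cm⁴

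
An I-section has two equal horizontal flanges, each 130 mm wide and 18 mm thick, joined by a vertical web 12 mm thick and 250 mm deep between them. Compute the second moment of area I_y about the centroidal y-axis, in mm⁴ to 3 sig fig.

Decompose the section into non-overlapping parts with the origin at the bottom-left of its bounding rectangle.
Bottom flange: 130 × 18, A = 2 340 mm², x = 65 mm, Ī = 3 295 500 mm⁴.
Web: 12 × 250, A = 3 000 mm², x = 65 mm, Ī = 36 000 mm⁴.
Top flange: 130 × 18, A = 2 340 mm², x = 65 mm, Ī = 3 295 500 mm⁴.
By symmetry the centroid is at mid-width, x̄ = 65 mm.
All pieces are centred on the centroidal y-axis, so I = ΣĪ = 6 627 000 mm⁴.

I_y ≈ 6.63 × 10⁶ mm⁴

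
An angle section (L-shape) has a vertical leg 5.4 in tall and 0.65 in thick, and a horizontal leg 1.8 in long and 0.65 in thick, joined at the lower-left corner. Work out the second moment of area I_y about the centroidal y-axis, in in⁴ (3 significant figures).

I_y ≈ 0.705 in⁴

Decompose the section into non-overlapping parts with the origin at the bottom-left of its bounding rectangle.
Vertical leg: 0.65 × 5.4, A = 3.51 in², x = 0.325 in, Ī = 0.12358 in⁴.
Horizontal leg (remainder): 1.15 × 0.65, A = 0.7475 in², x = 1.225 in, Ī = 0.082381 in⁴.
Centroid: x̄ = ΣA·x / ΣA = 0.48302 in.
Transfer each piece to the centroidal y-axis using Ī + A·d² with d = x − 0.48302:
  vertical leg: d = -0.15802 in → contributes +0.21122 in⁴
  horizontal leg (remainder): d = 0.74198 in → contributes +0.49391 in⁴
Total I = 0.70513 in⁴.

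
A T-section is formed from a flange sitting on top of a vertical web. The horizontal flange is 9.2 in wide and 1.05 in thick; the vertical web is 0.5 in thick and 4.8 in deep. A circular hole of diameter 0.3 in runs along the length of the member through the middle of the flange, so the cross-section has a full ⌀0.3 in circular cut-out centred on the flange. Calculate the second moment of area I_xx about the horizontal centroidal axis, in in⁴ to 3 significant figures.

Treat the section as a set of non-overlapping primitives; coordinates are from the bounding-box lower-left.
Flange: 9.2 × 1.05, A = 9.66 in², y = 5.325 in, Ī = 0.88751 in⁴.
Web: 0.5 × 4.8, A = 2.4 in², y = 2.4 in, Ī = 4.608 in⁴.
Hole (subtracted): ⌀0.3, A = 0.070686 in², y = 5.325 in, Ī = 0.00039761 in⁴.
Centroid: ȳ = ΣA·y / ΣA = 4.7395 in.
Transfer each piece to the horizontal centroidal axis using Ī + A·d² with d = y − 4.7395:
  flange: d = 0.58552 in → contributes +4.1993 in⁴
  web: d = -2.3395 in → contributes +17.744 in⁴
  hole: d = 0.58552 in → contributes −0.024631 in⁴
Total I = 21.918 in⁴.

I_xx ≈ 21.9 in⁴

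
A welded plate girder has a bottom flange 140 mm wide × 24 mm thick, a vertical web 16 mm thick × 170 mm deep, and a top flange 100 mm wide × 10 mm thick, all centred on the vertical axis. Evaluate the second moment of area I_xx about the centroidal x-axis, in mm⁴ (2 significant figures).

Break the section into simple shapes (no overlaps), measuring from the bottom-left corner of the bounding box.
Bottom plate: 140 × 24, A = 3 360 mm², y = 12 mm, Ī = 161 280 mm⁴.
Web plate: 16 × 170, A = 2 720 mm², y = 109 mm, Ī = 6 550 667 mm⁴.
Top plate: 100 × 10, A = 1 000 mm², y = 199 mm, Ī = 8 333 mm⁴.
Centroid: ȳ = ΣA·y / ΣA = 75.68 mm.
Transfer each piece to the centroidal x-axis using Ī + A·d² with d = y − 75.68:
  bottom plate: d = -63.68 mm → contributes +13 785 688 mm⁴
  web plate: d = 33.32 mm → contributes +9 570 840 mm⁴
  top plate: d = 123.3 mm → contributes +15 216 657 mm⁴
Total I = 38 573 186 mm⁴.

I_xx ≈ 3.9 × 10⁷ mm⁴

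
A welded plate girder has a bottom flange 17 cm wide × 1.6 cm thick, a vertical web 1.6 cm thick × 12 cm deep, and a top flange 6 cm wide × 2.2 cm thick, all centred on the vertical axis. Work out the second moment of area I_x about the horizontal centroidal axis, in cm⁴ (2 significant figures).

Break the section into simple shapes (no overlaps), measuring from the bottom-left corner of the bounding box.
Bottom plate: 17 × 1.6, A = 27.2 cm², y = 0.8 cm, Ī = 5.803 cm⁴.
Web plate: 1.6 × 12, A = 19.2 cm², y = 7.6 cm, Ī = 230.4 cm⁴.
Top plate: 6 × 2.2, A = 13.2 cm², y = 14.7 cm, Ī = 5.324 cm⁴.
Centroid: ȳ = ΣA·y / ΣA = 6.069 cm.
Transfer each piece to the horizontal centroidal axis using Ī + A·d² with d = y − 6.069:
  bottom plate: d = -5.269 cm → contributes +761 cm⁴
  web plate: d = 1.531 cm → contributes +275.4 cm⁴
  top plate: d = 8.631 cm → contributes +988.6 cm⁴
Total I = 2 025 cm⁴.

I_x ≈ 2000 cm⁴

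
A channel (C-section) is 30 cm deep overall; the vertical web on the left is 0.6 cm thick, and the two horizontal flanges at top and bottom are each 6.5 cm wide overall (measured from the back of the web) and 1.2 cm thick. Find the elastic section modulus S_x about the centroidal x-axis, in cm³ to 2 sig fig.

S_x ≈ 290 cm³

Break the section into simple shapes (no overlaps), measuring from the bottom-left corner of the bounding box.
Web: 0.6 × 30, A = 18 cm², y = 15 cm, Ī = 1 350 cm⁴.
Top flange (beyond web): 5.9 × 1.2, A = 7.08 cm², y = 29.4 cm, Ī = 0.8496 cm⁴.
Bottom flange (beyond web): 5.9 × 1.2, A = 7.08 cm², y = 0.6 cm, Ī = 0.8496 cm⁴.
By symmetry the centroid is at mid-height, ȳ = 15 cm.
Transfer each piece to the centroidal x-axis using Ī + A·d² with d = y − 15:
  web: d = 0 cm → contributes +1 350 cm⁴
  top flange (beyond web): d = 14.4 cm → contributes +1 469 cm⁴
  bottom flange (beyond web): d = -14.4 cm → contributes +1 469 cm⁴
Total I = 4 288 cm⁴.
Extreme fibre distance c = 15 cm; S = I/c = 285.9 cm³.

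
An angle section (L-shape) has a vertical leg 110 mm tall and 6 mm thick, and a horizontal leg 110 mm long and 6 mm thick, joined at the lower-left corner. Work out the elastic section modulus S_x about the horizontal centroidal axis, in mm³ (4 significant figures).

S_x ≈ 1.912 × 10⁴ mm³

Treat the section as a set of non-overlapping primitives; coordinates are from the bounding-box lower-left.
Vertical leg: 6 × 110, A = 660 mm², y = 55 mm, Ī = 665 500 mm⁴.
Horizontal leg (remainder): 104 × 6, A = 624 mm², y = 3 mm, Ī = 1 872 mm⁴.
Centroid: ȳ = ΣA·y / ΣA = 29.729 mm.
Transfer each piece to the horizontal centroidal axis using Ī + A·d² with d = y − 29.729:
  vertical leg: d = 25.271 mm → contributes +1 086 992 mm⁴
  horizontal leg (remainder): d = -26.729 mm → contributes +447 681 mm⁴
Total I = 1 534 674 mm⁴.
Extreme fibre distance c = 80.271 mm; S = I/c = 19118.6 mm³.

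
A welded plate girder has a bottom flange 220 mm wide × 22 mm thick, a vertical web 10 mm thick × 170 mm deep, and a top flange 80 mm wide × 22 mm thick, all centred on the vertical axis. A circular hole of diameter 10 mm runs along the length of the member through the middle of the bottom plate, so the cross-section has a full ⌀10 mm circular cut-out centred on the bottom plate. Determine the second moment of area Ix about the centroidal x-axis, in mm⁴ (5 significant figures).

Split into non-overlapping primitives; take the origin at the lower-left of the bounding box.
Bottom plate: 220 × 22, A = 4 840 mm², y = 11 mm, Ī = 195213.3 mm⁴.
Web plate: 10 × 170, A = 1 700 mm², y = 107 mm, Ī = 4 094 167 mm⁴.
Top plate: 80 × 22, A = 1 760 mm², y = 203 mm, Ī = 70986.67 mm⁴.
Hole (subtracted): ⌀10, A = 78.53982 mm², y = 11 mm, Ī = 490.8739 mm⁴.
Centroid: ȳ = ΣA·y / ΣA = 71.95268 mm.
Transfer each piece to the centroidal x-axis using Ī + A·d² with d = y − 71.95268:
  bottom plate: d = -60.95268 mm → contributes +18 176 920 mm⁴
  web plate: d = 35.04732 mm → contributes +6 182 302 mm⁴
  top plate: d = 131.0473 mm → contributes +30 296 173 mm⁴
  hole: d = -60.95268 mm → contributes −292284.3 mm⁴
Total I = 54 363 111 mm⁴.

Ix ≈ 5.4363 × 10⁷ mm⁴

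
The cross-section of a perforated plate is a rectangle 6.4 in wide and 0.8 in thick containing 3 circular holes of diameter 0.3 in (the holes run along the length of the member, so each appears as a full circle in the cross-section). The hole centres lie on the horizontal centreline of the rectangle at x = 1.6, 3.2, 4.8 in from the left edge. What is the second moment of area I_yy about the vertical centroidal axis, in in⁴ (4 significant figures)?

Split into non-overlapping primitives; take the origin at the lower-left of the bounding box.
Plate: 6.4 × 0.8, A = 5.12 in², x = 3.2 in, Ī = 17.4763 in⁴.
Hole 1 (subtracted): ⌀0.3, A = 0.0706858 in², x = 1.6 in, Ī = 0.000397608 in⁴.
Hole 2 (subtracted): ⌀0.3, A = 0.0706858 in², x = 3.2 in, Ī = 0.000397608 in⁴.
Hole 3 (subtracted): ⌀0.3, A = 0.0706858 in², x = 4.8 in, Ī = 0.000397608 in⁴.
By symmetry the centroid is at mid-width, x̄ = 3.2 in.
Transfer each piece to the vertical centroidal axis using Ī + A·d² with d = x − 3.2:
  plate: d = 0 in → contributes +17.4763 in⁴
  hole 1: d = -1.6 in → contributes −0.181353 in⁴
  hole 2: d = 0 in → contributes −0.000397608 in⁴
  hole 3: d = 1.6 in → contributes −0.181353 in⁴
Total I = 17.1132 in⁴.

I_yy ≈ 17.11 in⁴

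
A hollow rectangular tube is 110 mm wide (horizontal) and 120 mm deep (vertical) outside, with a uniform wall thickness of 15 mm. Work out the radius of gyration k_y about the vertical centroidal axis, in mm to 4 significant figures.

Decompose the section into non-overlapping parts with the origin at the bottom-left of its bounding rectangle.
Outer rectangle: 110 × 120, A = 13 200 mm², x = 55 mm, Ī = 13 310 000 mm⁴.
Inner void (subtracted): 80 × 90, A = 7 200 mm², x = 55 mm, Ī = 3 840 000 mm⁴.
By symmetry the centroid is at mid-width, x̄ = 55 mm.
All pieces are centred on the vertical centroidal axis, so I = ΣĪ (holes subtracted) = 9 470 000 mm⁴.
Radius of gyration: k = √(I/A) = √(9 470 000 / 6 000) = 39.7282 mm.

k_y ≈ 39.73 mm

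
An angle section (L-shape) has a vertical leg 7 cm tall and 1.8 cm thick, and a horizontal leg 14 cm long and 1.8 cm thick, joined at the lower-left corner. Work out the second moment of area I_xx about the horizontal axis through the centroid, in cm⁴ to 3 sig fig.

Break the section into simple shapes (no overlaps), measuring from the bottom-left corner of the bounding box.
Vertical leg: 1.8 × 7, A = 12.6 cm², y = 3.5 cm, Ī = 51.45 cm⁴.
Horizontal leg (remainder): 12.2 × 1.8, A = 21.96 cm², y = 0.9 cm, Ī = 5.9292 cm⁴.
Centroid: ȳ = ΣA·y / ΣA = 1.8479 cm.
Transfer each piece to the horizontal axis through the centroid using Ī + A·d² with d = y − 1.8479:
  vertical leg: d = 1.6521 cm → contributes +85.84 cm⁴
  horizontal leg (remainder): d = -0.94792 cm → contributes +25.661 cm⁴
Total I = 111.5 cm⁴.

I_xx ≈ 112 cm⁴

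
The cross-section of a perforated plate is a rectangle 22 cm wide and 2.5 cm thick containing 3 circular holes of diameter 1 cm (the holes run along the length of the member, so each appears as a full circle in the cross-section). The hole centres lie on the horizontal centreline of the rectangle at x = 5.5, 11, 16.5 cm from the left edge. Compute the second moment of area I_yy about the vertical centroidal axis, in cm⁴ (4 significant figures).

I_yy ≈ 2171 cm⁴

Decompose the section into non-overlapping parts with the origin at the bottom-left of its bounding rectangle.
Plate: 22 × 2.5, A = 55 cm², x = 11 cm, Ī = 2218.33 cm⁴.
Hole 1 (subtracted): ⌀1, A = 0.785398 cm², x = 5.5 cm, Ī = 0.0490874 cm⁴.
Hole 2 (subtracted): ⌀1, A = 0.785398 cm², x = 11 cm, Ī = 0.0490874 cm⁴.
Hole 3 (subtracted): ⌀1, A = 0.785398 cm², x = 16.5 cm, Ī = 0.0490874 cm⁴.
By symmetry the centroid is at mid-width, x̄ = 11 cm.
Transfer each piece to the vertical centroidal axis using Ī + A·d² with d = x − 11:
  plate: d = 0 cm → contributes +2218.33 cm⁴
  hole 1: d = -5.5 cm → contributes −23.8074 cm⁴
  hole 2: d = 0 cm → contributes −0.0490874 cm⁴
  hole 3: d = 5.5 cm → contributes −23.8074 cm⁴
Total I = 2170.67 cm⁴.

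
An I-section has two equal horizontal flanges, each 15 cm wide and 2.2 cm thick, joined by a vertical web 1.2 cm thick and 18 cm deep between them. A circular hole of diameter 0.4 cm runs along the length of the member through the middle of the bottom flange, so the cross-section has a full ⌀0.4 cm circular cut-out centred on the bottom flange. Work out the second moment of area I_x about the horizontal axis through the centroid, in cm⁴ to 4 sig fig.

Break the section into simple shapes (no overlaps), measuring from the bottom-left corner of the bounding box.
Bottom flange: 15 × 2.2, A = 33 cm², y = 1.1 cm, Ī = 13.31 cm⁴.
Web: 1.2 × 18, A = 21.6 cm², y = 11.2 cm, Ī = 583.2 cm⁴.
Top flange: 15 × 2.2, A = 33 cm², y = 21.3 cm, Ī = 13.31 cm⁴.
Hole (subtracted): ⌀0.4, A = 0.125664 cm², y = 1.1 cm, Ī = 0.00125664 cm⁴.
Centroid: ȳ = ΣA·y / ΣA = 11.2145 cm.
Transfer each piece to the horizontal axis through the centroid using Ī + A·d² with d = y − 11.2145:
  bottom flange: d = -10.1145 cm → contributes +3389.32 cm⁴
  web: d = -0.0145094 cm → contributes +583.205 cm⁴
  top flange: d = 10.0855 cm → contributes +3369.97 cm⁴
  hole: d = -10.1145 cm → contributes −12.8571 cm⁴
Total I = 7329.64 cm⁴.

I_x ≈ 7330 cm⁴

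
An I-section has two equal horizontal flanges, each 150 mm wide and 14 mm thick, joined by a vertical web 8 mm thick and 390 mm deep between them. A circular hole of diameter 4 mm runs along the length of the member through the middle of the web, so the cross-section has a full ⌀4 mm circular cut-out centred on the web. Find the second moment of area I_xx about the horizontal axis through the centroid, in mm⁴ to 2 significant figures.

Decompose the section into non-overlapping parts with the origin at the bottom-left of its bounding rectangle.
Bottom flange: 150 × 14, A = 2 100 mm², y = 7 mm, Ī = 34 300 mm⁴.
Web: 8 × 390, A = 3 120 mm², y = 209 mm, Ī = 39 546 000 mm⁴.
Top flange: 150 × 14, A = 2 100 mm², y = 411 mm, Ī = 34 300 mm⁴.
Hole (subtracted): ⌀4, A = 12.57 mm², y = 209 mm, Ī = 12.57 mm⁴.
By symmetry the centroid is at mid-height, ȳ = 209 mm.
Transfer each piece to the horizontal axis through the centroid using Ī + A·d² with d = y − 209:
  bottom flange: d = -202 mm → contributes +85 722 700 mm⁴
  web: d = 0 mm → contributes +39 546 000 mm⁴
  top flange: d = 202 mm → contributes +85 722 700 mm⁴
  hole: d = 0 mm → contributes −12.57 mm⁴
Total I = 210 991 387 mm⁴.

I_xx ≈ 2.1 × 10⁸ mm⁴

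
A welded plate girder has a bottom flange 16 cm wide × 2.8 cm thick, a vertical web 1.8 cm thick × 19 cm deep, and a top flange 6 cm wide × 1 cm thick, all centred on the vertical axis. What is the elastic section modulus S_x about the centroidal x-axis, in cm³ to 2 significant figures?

Decompose the section into non-overlapping parts with the origin at the bottom-left of its bounding rectangle.
Bottom plate: 16 × 2.8, A = 44.8 cm², y = 1.4 cm, Ī = 29.27 cm⁴.
Web plate: 1.8 × 19, A = 34.2 cm², y = 12.3 cm, Ī = 1 029 cm⁴.
Top plate: 6 × 1, A = 6 cm², y = 22.3 cm, Ī = 0.5 cm⁴.
Centroid: ȳ = ΣA·y / ΣA = 7.261 cm.
Transfer each piece to the centroidal x-axis using Ī + A·d² with d = y − 7.261:
  bottom plate: d = -5.861 cm → contributes +1 568 cm⁴
  web plate: d = 5.039 cm → contributes +1 897 cm⁴
  top plate: d = 15.04 cm → contributes +1 358 cm⁴
Total I = 4 823 cm⁴.
Extreme fibre distance c = 15.54 cm; S = I/c = 310.4 cm³.

S_x ≈ 310 cm³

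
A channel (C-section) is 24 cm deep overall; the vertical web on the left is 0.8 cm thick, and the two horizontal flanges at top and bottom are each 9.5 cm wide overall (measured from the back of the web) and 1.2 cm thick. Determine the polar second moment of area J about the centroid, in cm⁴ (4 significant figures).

Treat the section as a set of non-overlapping primitives; coordinates are from the bounding-box lower-left.
Web: 0.8 × 24, A = 19.2 cm², y = 12 cm, Ī = 921.6 cm⁴.
Top flange (beyond web): 8.7 × 1.2, A = 10.44 cm², y = 23.4 cm, Ī = 1.2528 cm⁴.
Bottom flange (beyond web): 8.7 × 1.2, A = 10.44 cm², y = 0.6 cm, Ī = 1.2528 cm⁴.
By symmetry the centroid is at mid-height, ȳ = 12 cm.
Transfer each piece to the centroidal x-axis using Ī + A·d² with d = y − 12:
  web: d = 0 cm → contributes +921.6 cm⁴
  top flange (beyond web): d = 11.4 cm → contributes +1358.04 cm⁴
  bottom flange (beyond web): d = -11.4 cm → contributes +1358.04 cm⁴
Total I = 3637.67 cm⁴.
For the y-axis: x̄ = 2.87455 cm.
Repeating about the centroidal y-axis gives I_y = 358.404 cm⁴.
Polar second moment: J = I_x + I_y = 3996.07 cm⁴.

J ≈ 3996 cm⁴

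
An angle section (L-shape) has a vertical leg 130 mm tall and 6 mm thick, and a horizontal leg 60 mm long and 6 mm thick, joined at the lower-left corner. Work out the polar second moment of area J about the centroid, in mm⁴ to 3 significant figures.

J ≈ 2.27 × 10⁶ mm⁴

Split into non-overlapping primitives; take the origin at the lower-left of the bounding box.
Vertical leg: 6 × 130, A = 780 mm², y = 65 mm, Ī = 1 098 500 mm⁴.
Horizontal leg (remainder): 54 × 6, A = 324 mm², y = 3 mm, Ī = 972 mm⁴.
Centroid: ȳ = ΣA·y / ΣA = 46.804 mm.
Transfer each piece to the centroidal x-axis using Ī + A·d² with d = y − 46.804:
  vertical leg: d = 18.196 mm → contributes +1 356 744 mm⁴
  horizontal leg (remainder): d = -43.804 mm → contributes +622 670 mm⁴
Total I = 1 979 414 mm⁴.
For the y-axis: x̄ = 11.804 mm.
Repeating about the centroidal y-axis gives I_y = 287 094 mm⁴.
Polar second moment: J = I_x + I_y = 2 266 507 mm⁴.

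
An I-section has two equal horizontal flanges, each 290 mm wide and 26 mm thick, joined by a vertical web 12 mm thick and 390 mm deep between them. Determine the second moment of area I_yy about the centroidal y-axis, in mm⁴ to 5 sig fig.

I_yy ≈ 1.0574 × 10⁸ mm⁴

Split into non-overlapping primitives; take the origin at the lower-left of the bounding box.
Bottom flange: 290 × 26, A = 7 540 mm², x = 145 mm, Ī = 52 842 833 mm⁴.
Web: 12 × 390, A = 4 680 mm², x = 145 mm, Ī = 56 160 mm⁴.
Top flange: 290 × 26, A = 7 540 mm², x = 145 mm, Ī = 52 842 833 mm⁴.
By symmetry the centroid is at mid-width, x̄ = 145 mm.
All pieces are centred on the centroidal y-axis, so I = ΣĪ = 105 741 827 mm⁴.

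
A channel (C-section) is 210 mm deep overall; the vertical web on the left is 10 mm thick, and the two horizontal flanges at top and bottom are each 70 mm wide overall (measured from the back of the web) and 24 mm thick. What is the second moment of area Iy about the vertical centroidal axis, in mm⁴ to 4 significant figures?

Break the section into simple shapes (no overlaps), measuring from the bottom-left corner of the bounding box.
Web: 10 × 210, A = 2 100 mm², x = 5 mm, Ī = 17 500 mm⁴.
Top flange (beyond web): 60 × 24, A = 1 440 mm², x = 40 mm, Ī = 432 000 mm⁴.
Bottom flange (beyond web): 60 × 24, A = 1 440 mm², x = 40 mm, Ī = 432 000 mm⁴.
Centroid: x̄ = ΣA·x / ΣA = 25.241 mm.
Transfer each piece to the vertical centroidal axis using Ī + A·d² with d = x − 25.241:
  web: d = -20.241 mm → contributes +877 863 mm⁴
  top flange (beyond web): d = 14.759 mm → contributes +745 674 mm⁴
  bottom flange (beyond web): d = 14.759 mm → contributes +745 674 mm⁴
Total I = 2 369 211 mm⁴.

Iy ≈ 2.369 × 10⁶ mm⁴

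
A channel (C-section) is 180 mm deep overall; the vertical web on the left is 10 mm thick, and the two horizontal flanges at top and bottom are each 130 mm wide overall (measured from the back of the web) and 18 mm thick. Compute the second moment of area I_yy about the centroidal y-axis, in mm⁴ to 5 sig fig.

Treat the section as a set of non-overlapping primitives; coordinates are from the bounding-box lower-left.
Web: 10 × 180, A = 1 800 mm², x = 5 mm, Ī = 15 000 mm⁴.
Top flange (beyond web): 120 × 18, A = 2 160 mm², x = 70 mm, Ī = 2 592 000 mm⁴.
Bottom flange (beyond web): 120 × 18, A = 2 160 mm², x = 70 mm, Ī = 2 592 000 mm⁴.
Centroid: x̄ = ΣA·x / ΣA = 50.88235 mm.
Transfer each piece to the centroidal y-axis using Ī + A·d² with d = x − 50.88235:
  web: d = -45.88235 mm → contributes +3 804 343 mm⁴
  top flange (beyond web): d = 19.11765 mm → contributes +3 381 446 mm⁴
  bottom flange (beyond web): d = 19.11765 mm → contributes +3 381 446 mm⁴
Total I = 10 567 235 mm⁴.

I_yy ≈ 1.0567 × 10⁷ mm⁴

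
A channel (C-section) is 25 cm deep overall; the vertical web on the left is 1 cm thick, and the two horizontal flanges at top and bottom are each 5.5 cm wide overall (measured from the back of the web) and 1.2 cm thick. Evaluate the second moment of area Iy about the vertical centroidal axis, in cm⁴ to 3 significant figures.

Iy ≈ 77.3 cm⁴

Treat the section as a set of non-overlapping primitives; coordinates are from the bounding-box lower-left.
Web: 1 × 25, A = 25 cm², x = 0.5 cm, Ī = 2.0833 cm⁴.
Top flange (beyond web): 4.5 × 1.2, A = 5.4 cm², x = 3.25 cm, Ī = 9.1125 cm⁴.
Bottom flange (beyond web): 4.5 × 1.2, A = 5.4 cm², x = 3.25 cm, Ī = 9.1125 cm⁴.
Centroid: x̄ = ΣA·x / ΣA = 1.3296 cm.
Transfer each piece to the vertical centroidal axis using Ī + A·d² with d = x − 1.3296:
  web: d = -0.82961 cm → contributes +19.29 cm⁴
  top flange (beyond web): d = 1.9204 cm → contributes +29.027 cm⁴
  bottom flange (beyond web): d = 1.9204 cm → contributes +29.027 cm⁴
Total I = 77.344 cm⁴.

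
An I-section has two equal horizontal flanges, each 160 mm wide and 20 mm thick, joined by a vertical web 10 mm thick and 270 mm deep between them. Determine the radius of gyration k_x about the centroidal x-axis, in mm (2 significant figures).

Decompose the section into non-overlapping parts with the origin at the bottom-left of its bounding rectangle.
Bottom flange: 160 × 20, A = 3 200 mm², y = 10 mm, Ī = 106 667 mm⁴.
Web: 10 × 270, A = 2 700 mm², y = 155 mm, Ī = 16 402 500 mm⁴.
Top flange: 160 × 20, A = 3 200 mm², y = 300 mm, Ī = 106 667 mm⁴.
By symmetry the centroid is at mid-height, ȳ = 155 mm.
Transfer each piece to the centroidal x-axis using Ī + A·d² with d = y − 155:
  bottom flange: d = -145 mm → contributes +67 386 667 mm⁴
  web: d = 0 mm → contributes +16 402 500 mm⁴
  top flange: d = 145 mm → contributes +67 386 667 mm⁴
Total I = 151 175 833 mm⁴.
Radius of gyration: k = √(I/A) = √(151 175 833 / 9 100) = 128.9 mm.

k_x ≈ 130 mm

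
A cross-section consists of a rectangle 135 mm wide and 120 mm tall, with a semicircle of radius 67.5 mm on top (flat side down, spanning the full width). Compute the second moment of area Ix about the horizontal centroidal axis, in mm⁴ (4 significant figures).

Split into non-overlapping primitives; take the origin at the lower-left of the bounding box.
Rectangular body: 135 × 120, A = 16 200 mm², y = 60 mm, Ī = 19 440 000 mm⁴.
Semicircular cap: semicircle r = 67.5, A = 7156.94 mm², y = 148.648 mm, Ī = 2 278 490 mm⁴.
Centroid: ȳ = ΣA·y / ΣA = 87.1631 mm.
Transfer each piece to the horizontal centroidal axis using Ī + A·d² with d = y − 87.1631:
  rectangular body: d = -27.1631 mm → contributes +31 392 940 mm⁴
  semicircular cap: d = 61.4848 mm → contributes +29 334 412 mm⁴
Total I = 60 727 352 mm⁴.

Ix ≈ 6.073 × 10⁷ mm⁴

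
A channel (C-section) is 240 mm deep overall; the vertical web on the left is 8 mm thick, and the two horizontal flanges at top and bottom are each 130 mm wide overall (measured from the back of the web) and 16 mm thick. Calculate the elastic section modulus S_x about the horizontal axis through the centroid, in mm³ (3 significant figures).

S_x ≈ 4.86 × 10⁵ mm³

Split into non-overlapping primitives; take the origin at the lower-left of the bounding box.
Web: 8 × 240, A = 1 920 mm², y = 120 mm, Ī = 9 216 000 mm⁴.
Top flange (beyond web): 122 × 16, A = 1 952 mm², y = 232 mm, Ī = 41 643 mm⁴.
Bottom flange (beyond web): 122 × 16, A = 1 952 mm², y = 8 mm, Ī = 41 643 mm⁴.
By symmetry the centroid is at mid-height, ȳ = 120 mm.
Transfer each piece to the horizontal axis through the centroid using Ī + A·d² with d = y − 120:
  web: d = 0 mm → contributes +9 216 000 mm⁴
  top flange (beyond web): d = 112 mm → contributes +24 527 531 mm⁴
  bottom flange (beyond web): d = -112 mm → contributes +24 527 531 mm⁴
Total I = 58 271 061 mm⁴.
Extreme fibre distance c = 120 mm; S = I/c = 485 592 mm³.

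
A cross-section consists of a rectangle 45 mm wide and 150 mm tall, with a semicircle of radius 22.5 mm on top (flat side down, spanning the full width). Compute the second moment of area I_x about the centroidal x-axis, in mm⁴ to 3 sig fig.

Break the section into simple shapes (no overlaps), measuring from the bottom-left corner of the bounding box.
Rectangular body: 45 × 150, A = 6 750 mm², y = 75 mm, Ī = 12 656 250 mm⁴.
Semicircular cap: semicircle r = 22.5, A = 795.22 mm², y = 159.55 mm, Ī = 28 130 mm⁴.
Centroid: ȳ = ΣA·y / ΣA = 83.911 mm.
Transfer each piece to the centroidal x-axis using Ī + A·d² with d = y − 83.911:
  rectangular body: d = -8.9109 mm → contributes +13 192 232 mm⁴
  semicircular cap: d = 75.638 mm → contributes +4 577 687 mm⁴
Total I = 17 769 919 mm⁴.

I_x ≈ 1.78 × 10⁷ mm⁴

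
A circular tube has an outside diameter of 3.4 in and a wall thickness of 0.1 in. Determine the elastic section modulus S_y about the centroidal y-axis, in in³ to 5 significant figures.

S_y ≈ 0.83091 in³

Break the section into simple shapes (no overlaps), measuring from the bottom-left corner of the bounding box.
Outer circle: ⌀3.4, A = 9.079203 in², x = 1.7 in, Ī = 6.559724 in⁴.
Bore (subtracted): ⌀3.2, A = 8.042477 in², x = 1.7 in, Ī = 5.147185 in⁴.
By symmetry the centroid is at mid-width, x̄ = 1.7 in.
All pieces are centred on the centroidal y-axis, so I = ΣĪ (holes subtracted) = 1.412539 in⁴.
Extreme fibre distance c = 1.7 in; S = I/c = 0.8309051 in³.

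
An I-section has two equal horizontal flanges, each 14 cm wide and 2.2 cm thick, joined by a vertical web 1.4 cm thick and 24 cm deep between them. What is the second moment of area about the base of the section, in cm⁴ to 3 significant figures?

Break the section into simple shapes (no overlaps), measuring from the bottom-left corner of the bounding box.
Bottom flange: 14 × 2.2, A = 30.8 cm², y = 1.1 cm, Ī = 12.423 cm⁴.
Web: 1.4 × 24, A = 33.6 cm², y = 14.2 cm, Ī = 1612.8 cm⁴.
Top flange: 14 × 2.2, A = 30.8 cm², y = 27.3 cm, Ī = 12.423 cm⁴.
Transfer each piece to a horizontal axis along the bottom face using Ī + A·d² with d = y − 0:
  bottom flange: d = 1.1 cm → contributes +49.691 cm⁴
  web: d = 14.2 cm → contributes +8387.9 cm⁴
  top flange: d = 27.3 cm → contributes +22 967 cm⁴
Total I = 31 405 cm⁴.

I_base ≈ 3.14 × 10⁴ cm⁴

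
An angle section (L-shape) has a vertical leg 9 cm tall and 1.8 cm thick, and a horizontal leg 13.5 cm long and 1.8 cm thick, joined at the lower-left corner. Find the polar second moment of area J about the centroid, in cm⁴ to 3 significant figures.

Treat the section as a set of non-overlapping primitives; coordinates are from the bounding-box lower-left.
Vertical leg: 1.8 × 9, A = 16.2 cm², y = 4.5 cm, Ī = 109.35 cm⁴.
Horizontal leg (remainder): 11.7 × 1.8, A = 21.06 cm², y = 0.9 cm, Ī = 5.6862 cm⁴.
Centroid: ȳ = ΣA·y / ΣA = 2.4652 cm.
Transfer each piece to the centroidal x-axis using Ī + A·d² with d = y − 2.4652:
  vertical leg: d = 2.0348 cm → contributes +176.42 cm⁴
  horizontal leg (remainder): d = -1.5652 cm → contributes +57.281 cm⁴
Total I = 233.7 cm⁴.
For the y-axis: x̄ = 4.7152 cm.
Repeating about the centroidal y-axis gives I_y = 661.81 cm⁴.
Polar second moment: J = I_x + I_y = 895.51 cm⁴.

J ≈ 896 cm⁴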